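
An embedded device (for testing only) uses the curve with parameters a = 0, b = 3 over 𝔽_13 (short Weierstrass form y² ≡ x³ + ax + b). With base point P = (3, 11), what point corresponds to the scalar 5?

(3, 2)

Repeated addition: build up to 5P.
2P: tangent at (3, 11): λ = (3·3² + 0)/(2·11) ≡ 1/9. 9⁻¹ ≡ 3 (mod 13), so λ ≡ 1·3 ≡ 3.
  x = λ² - 3 - 3 = 9 - 6 ≡ 3; y = λ·(3 - 3) - 11 ≡ 2. → (3, 2)
3P: (3, 2) + (3, 11): same x and y₁ ≡ -y₂, so the sum is O.
4P: O + (3, 11) = (3, 11) (identity).
5P: tangent at (3, 11): λ = (3·3² + 0)/(2·11) ≡ 1/9. 9⁻¹ ≡ 3 (mod 13), so λ ≡ 1·3 ≡ 3.
  x = λ² - 3 - 3 = 9 - 6 ≡ 3; y = λ·(3 - 3) - 11 ≡ 2. → (3, 2)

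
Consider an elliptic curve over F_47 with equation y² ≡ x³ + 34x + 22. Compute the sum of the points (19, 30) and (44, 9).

(39, 15)

(19, 30) + (44, 9). λ = (9 - 30)/(44 - 19) ≡ 26/25 mod 47. 25⁻¹ ≡ 32 (mod 47), so λ ≡ 33.
  x = λ² - 19 - 44 = 1089 - 63 ≡ 39; y = λ·(19 - 39) - 30 ≡ 15. → (39, 15)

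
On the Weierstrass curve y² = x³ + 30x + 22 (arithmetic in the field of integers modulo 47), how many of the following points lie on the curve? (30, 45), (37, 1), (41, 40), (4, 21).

(30, 45): 45² ≡ 4, rhs ≡ 4 → on.
(37, 1): 1² ≡ 1, rhs ≡ 38 → off.
(41, 40): 40² ≡ 2, rhs ≡ 2 → on.
(4, 21): 21² ≡ 18, rhs ≡ 18 → on.

3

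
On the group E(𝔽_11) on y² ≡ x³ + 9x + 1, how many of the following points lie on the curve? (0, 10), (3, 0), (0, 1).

3

(0, 10): 10² ≡ 1, rhs ≡ 1 → on.
(3, 0): 0² ≡ 0, rhs ≡ 0 → on.
(0, 1): 1² ≡ 1, rhs ≡ 1 → on.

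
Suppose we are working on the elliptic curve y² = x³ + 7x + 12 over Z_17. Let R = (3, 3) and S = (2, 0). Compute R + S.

(4, 11)

(3, 3) + (2, 0). λ = (0 - 3)/(2 - 3) ≡ 14/16 mod 17. 16⁻¹ ≡ 16 (mod 17), so λ ≡ 3.
  x = λ² - 3 - 2 = 9 - 5 ≡ 4; y = λ·(3 - 4) - 3 ≡ 11. → (4, 11)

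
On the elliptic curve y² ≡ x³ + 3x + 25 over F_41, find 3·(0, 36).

Write Q = (0, 36).
Repeated addition: build up to 3Q.
2Q: tangent at (0, 36): λ = (3·0² + 3)/(2·36) ≡ 3/31. 31⁻¹ ≡ 4 (mod 41) since 31·4 = 124 ≡ 1, so λ ≡ 3·4 ≡ 12.
  x = λ² - 0 - 0 = 144 - 0 ≡ 21; y = λ·(0 - 21) - 36 ≡ 40. → (21, 40)
3Q: (21, 40) + (0, 36). λ = (36 - 40)/(0 - 21) ≡ 37/20 mod 41. 20⁻¹ ≡ 39 (mod 41), so λ ≡ 8.
  x = λ² - 21 - 0 = 64 - 21 ≡ 2; y = λ·(21 - 2) - 40 ≡ 30. → (2, 30)

(2, 30)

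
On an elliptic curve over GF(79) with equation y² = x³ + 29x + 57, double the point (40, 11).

tangent at (40, 11): λ = (3·40² + 29)/(2·11) ≡ 10/22. 22⁻¹ ≡ 18 (mod 79), so λ ≡ 10·18 ≡ 22.
  x = λ² - 40 - 40 = 484 - 80 ≡ 9; y = λ·(40 - 9) - 11 ≡ 39. → (9, 39)

(9, 39)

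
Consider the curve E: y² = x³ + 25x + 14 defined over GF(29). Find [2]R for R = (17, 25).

tangent at (17, 25): λ = (3·17² + 25)/(2·25) ≡ 22/21. 21⁻¹ ≡ 18 (mod 29) since 21·18 = 378 ≡ 1, so λ ≡ 22·18 ≡ 19.
  x = λ² - 17 - 17 = 361 - 34 ≡ 8; y = λ·(17 - 8) - 25 ≡ 1. → (8, 1)

(8, 1)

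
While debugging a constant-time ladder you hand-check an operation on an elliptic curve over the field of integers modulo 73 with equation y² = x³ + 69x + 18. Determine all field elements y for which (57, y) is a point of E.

1, 72

x³ + 69x + 18 = 189144 ≡ 1 (mod 73).
Square roots of 1 mod 73: 1 and 72 (since 1² = 1 ≡ 1).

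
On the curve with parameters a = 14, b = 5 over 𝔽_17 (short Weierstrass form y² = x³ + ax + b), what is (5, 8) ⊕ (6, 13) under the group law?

(5, 8) + (6, 13). λ = (13 - 8)/(6 - 5) ≡ 5/1 mod 17. 1⁻¹ ≡ 1 (mod 17) since 1·1 = 1 ≡ 1, so λ ≡ 5.
  x = λ² - 5 - 6 = 25 - 11 ≡ 14; y = λ·(5 - 14) - 8 ≡ 15. → (14, 15)

(14, 15)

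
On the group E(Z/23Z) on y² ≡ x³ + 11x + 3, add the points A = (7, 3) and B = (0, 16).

(11, 11)

(7, 3) + (0, 16). λ = (16 - 3)/(0 - 7) ≡ 13/16 mod 23. 16⁻¹ ≡ 13 (mod 23) since 16·13 = 208 ≡ 1, so λ ≡ 8.
  x = λ² - 7 - 0 = 64 - 7 ≡ 11; y = λ·(7 - 11) - 3 ≡ 11. → (11, 11)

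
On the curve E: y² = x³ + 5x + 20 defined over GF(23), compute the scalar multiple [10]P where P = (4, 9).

Double-and-add on 10 = (1010)₂. Start with P = (4, 9) for the leading 1-bit.
double: tangent at (4, 9): λ = (3·4² + 5)/(2·9) ≡ 7/18. 18⁻¹ ≡ 9 (mod 23), so λ ≡ 7·9 ≡ 17.
  x = λ² - 4 - 4 = 289 - 8 ≡ 5; y = λ·(4 - 5) - 9 ≡ 20. → (5, 20)
double: tangent at (5, 20): λ = (3·5² + 5)/(2·20) ≡ 11/17. 17⁻¹ ≡ 19 (mod 23), so λ ≡ 11·19 ≡ 2.
  x = λ² - 5 - 5 = 4 - 10 ≡ 17; y = λ·(5 - 17) - 20 ≡ 2. → (17, 2)
add P: (17, 2) + (4, 9). λ = (9 - 2)/(4 - 17) ≡ 7/10 mod 23. 10⁻¹ ≡ 7 (mod 23), so λ ≡ 3.
  x = λ² - 17 - 4 = 9 - 21 ≡ 11; y = λ·(17 - 11) - 2 ≡ 16. → (11, 16)
double: tangent at (11, 16): λ = (3·11² + 5)/(2·16) ≡ 0/9. 9⁻¹ ≡ 18 (mod 23), so λ ≡ 0·18 ≡ 0.
  x = λ² - 11 - 11 = 0 - 22 ≡ 1; y = λ·(11 - 1) - 16 ≡ 7. → (1, 7)

(1, 7)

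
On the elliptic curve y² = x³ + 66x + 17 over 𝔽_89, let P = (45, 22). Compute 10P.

Repeated addition: build up to 10P.
2P: tangent at (45, 22): λ = (3·45² + 66)/(2·22) ≡ 0/44. 44⁻¹ ≡ 87 (mod 89) since 44·87 = 3828 ≡ 1, so λ ≡ 0·87 ≡ 0.
  x = λ² - 45 - 45 = 0 - 90 ≡ 88; y = λ·(45 - 88) - 22 ≡ 67. → (88, 67)
3P: (88, 67) + (45, 22). λ = (22 - 67)/(45 - 88) ≡ 44/46 mod 89. 46⁻¹ ≡ 60 (mod 89), so λ ≡ 59.
  x = λ² - 88 - 45 = 3481 - 133 ≡ 55; y = λ·(88 - 55) - 67 ≡ 11. → (55, 11)
4P: (55, 11) + (45, 22). λ = (22 - 11)/(45 - 55) ≡ 11/79 mod 89. 79⁻¹ ≡ 80 (mod 89) since 79·80 = 6320 ≡ 1, so λ ≡ 79.
  x = λ² - 55 - 45 = 6241 - 100 ≡ 0; y = λ·(55 - 0) - 11 ≡ 62. → (0, 62)
5P: (0, 62) + (45, 22). λ = (22 - 62)/(45 - 0) ≡ 49/45 mod 89. 45⁻¹ ≡ 2 (mod 89), so λ ≡ 9.
  x = λ² - 0 - 45 = 81 - 45 ≡ 36; y = λ·(0 - 36) - 62 ≡ 59. → (36, 59)
6P: (36, 59) + (45, 22). λ = (22 - 59)/(45 - 36) ≡ 52/9 mod 89. 9⁻¹ ≡ 10 (mod 89), so λ ≡ 75.
  x = λ² - 36 - 45 = 5625 - 81 ≡ 26; y = λ·(36 - 26) - 59 ≡ 68. → (26, 68)
7P: (26, 68) + (45, 22). λ = (22 - 68)/(45 - 26) ≡ 43/19 mod 89. 19⁻¹ ≡ 75 (mod 89), so λ ≡ 21.
  x = λ² - 26 - 45 = 441 - 71 ≡ 14; y = λ·(26 - 14) - 68 ≡ 6. → (14, 6)
8P: (14, 6) + (45, 22). λ = (22 - 6)/(45 - 14) ≡ 16/31 mod 89. 31⁻¹ ≡ 23 (mod 89), so λ ≡ 12.
  x = λ² - 14 - 45 = 144 - 59 ≡ 85; y = λ·(14 - 85) - 6 ≡ 32. → (85, 32)
9P: (85, 32) + (45, 22). λ = (22 - 32)/(45 - 85) ≡ 79/49 mod 89. 49⁻¹ ≡ 20 (mod 89) since 49·20 = 980 ≡ 1, so λ ≡ 67.
  x = λ² - 85 - 45 = 4489 - 130 ≡ 87; y = λ·(85 - 87) - 32 ≡ 12. → (87, 12)
10P: (87, 12) + (45, 22). λ = (22 - 12)/(45 - 87) ≡ 10/47 mod 89. 47⁻¹ ≡ 36 (mod 89) since 47·36 = 1692 ≡ 1, so λ ≡ 4.
  x = λ² - 87 - 45 = 16 - 132 ≡ 62; y = λ·(87 - 62) - 12 ≡ 88. → (62, 88)

(62, 88)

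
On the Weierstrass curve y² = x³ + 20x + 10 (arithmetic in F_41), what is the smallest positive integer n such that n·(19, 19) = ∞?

2P: tangent at (19, 19): λ = (3·19² + 20)/(2·19) ≡ 37/38. 38⁻¹ ≡ 27 (mod 41) since 38·27 = 1026 ≡ 1, so λ ≡ 37·27 ≡ 15.
  x = λ² - 19 - 19 = 225 - 38 ≡ 23; y = λ·(19 - 23) - 19 ≡ 3. → (23, 3)
3P: (23, 3) + (19, 19). λ = (19 - 3)/(19 - 23) ≡ 16/37 mod 41. 37⁻¹ ≡ 10 (mod 41) since 37·10 = 370 ≡ 1, so λ ≡ 37.
  x = λ² - 23 - 19 = 1369 - 42 ≡ 15; y = λ·(23 - 15) - 3 ≡ 6. → (15, 6)
4P: (15, 6) + (19, 19). λ = (19 - 6)/(19 - 15) ≡ 13/4 mod 41. 4⁻¹ ≡ 31 (mod 41), so λ ≡ 34.
  x = λ² - 15 - 19 = 1156 - 34 ≡ 15; y = λ·(15 - 15) - 6 ≡ 35. → (15, 35)
5P: (15, 35) + (19, 19). λ = (19 - 35)/(19 - 15) ≡ 25/4 mod 41. 4⁻¹ ≡ 31 (mod 41), so λ ≡ 37.
  x = λ² - 15 - 19 = 1369 - 34 ≡ 23; y = λ·(15 - 23) - 35 ≡ 38. → (23, 38)
6P: (23, 38) + (19, 19). λ = (19 - 38)/(19 - 23) ≡ 22/37 mod 41. 37⁻¹ ≡ 10 (mod 41) since 37·10 = 370 ≡ 1, so λ ≡ 15.
  x = λ² - 23 - 19 = 225 - 42 ≡ 19; y = λ·(23 - 19) - 38 ≡ 22. → (19, 22)
7P: (19, 22) + (19, 19): same x and y₁ ≡ -y₂, so the sum is ∞.
7P = ∞, so the order is 7.

7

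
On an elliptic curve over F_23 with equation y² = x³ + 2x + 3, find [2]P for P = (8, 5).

tangent at (8, 5): λ = (3·8² + 2)/(2·5) ≡ 10/10. 10⁻¹ ≡ 7 (mod 23), so λ ≡ 10·7 ≡ 1.
  x = λ² - 8 - 8 = 1 - 16 ≡ 8; y = λ·(8 - 8) - 5 ≡ 18. → (8, 18)

(8, 18)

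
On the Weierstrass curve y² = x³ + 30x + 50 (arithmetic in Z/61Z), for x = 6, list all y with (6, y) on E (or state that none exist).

x³ + 30x + 50 = 446 ≡ 19 (mod 61).
Square roots of 19 mod 61: 18 and 43 (since 18² = 324 ≡ 19).

18, 43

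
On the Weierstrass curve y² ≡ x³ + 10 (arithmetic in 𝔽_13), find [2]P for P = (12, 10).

tangent at (12, 10): λ = (3·12² + 0)/(2·10) ≡ 3/7. 7⁻¹ ≡ 2 (mod 13) since 7·2 = 14 ≡ 1, so λ ≡ 3·2 ≡ 6.
  x = λ² - 12 - 12 = 36 - 24 ≡ 12; y = λ·(12 - 12) - 10 ≡ 3. → (12, 3)

(12, 3)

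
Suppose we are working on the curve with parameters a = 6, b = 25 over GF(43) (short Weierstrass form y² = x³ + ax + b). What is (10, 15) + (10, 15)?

tangent at (10, 15): λ = (3·10² + 6)/(2·15) ≡ 5/30. 30⁻¹ ≡ 33 (mod 43) since 30·33 = 990 ≡ 1, so λ ≡ 5·33 ≡ 36.
  x = λ² - 10 - 10 = 1296 - 20 ≡ 29; y = λ·(10 - 29) - 15 ≡ 32. → (29, 32)

(29, 32)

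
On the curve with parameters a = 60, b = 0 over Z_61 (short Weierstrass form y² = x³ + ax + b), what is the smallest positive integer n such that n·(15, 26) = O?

6

2P: tangent at (15, 26): λ = (3·15² + 60)/(2·26) ≡ 3/52. 52⁻¹ ≡ 27 (mod 61) since 52·27 = 1404 ≡ 1, so λ ≡ 3·27 ≡ 20.
  x = λ² - 15 - 15 = 400 - 30 ≡ 4; y = λ·(15 - 4) - 26 ≡ 11. → (4, 11)
3P: (4, 11) + (15, 26). λ = (26 - 11)/(15 - 4) ≡ 15/11 mod 61. 11⁻¹ ≡ 50 (mod 61), so λ ≡ 18.
  x = λ² - 4 - 15 = 324 - 19 ≡ 0; y = λ·(4 - 0) - 11 ≡ 0. → (0, 0)
4P: (0, 0) + (15, 26). λ = (26 - 0)/(15 - 0) ≡ 26/15 mod 61. 15⁻¹ ≡ 57 (mod 61), so λ ≡ 18.
  x = λ² - 0 - 15 = 324 - 15 ≡ 4; y = λ·(0 - 4) - 0 ≡ 50. → (4, 50)
5P: (4, 50) + (15, 26). λ = (26 - 50)/(15 - 4) ≡ 37/11 mod 61. 11⁻¹ ≡ 50 (mod 61), so λ ≡ 20.
  x = λ² - 4 - 15 = 400 - 19 ≡ 15; y = λ·(4 - 15) - 50 ≡ 35. → (15, 35)
6P: (15, 35) + (15, 26): same x and y₁ ≡ -y₂, so the sum is O.
6P = O, so the order is 6.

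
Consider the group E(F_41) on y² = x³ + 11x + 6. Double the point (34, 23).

tangent at (34, 23): λ = (3·34² + 11)/(2·23) ≡ 35/5. 5⁻¹ ≡ 33 (mod 41), so λ ≡ 35·33 ≡ 7.
  x = λ² - 34 - 34 = 49 - 68 ≡ 22; y = λ·(34 - 22) - 23 ≡ 20. → (22, 20)

(22, 20)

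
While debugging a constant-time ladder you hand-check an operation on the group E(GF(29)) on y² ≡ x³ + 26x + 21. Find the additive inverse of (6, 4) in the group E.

-(6, 4) = (6, -4 mod 29) = (6, 25).

(6, 25)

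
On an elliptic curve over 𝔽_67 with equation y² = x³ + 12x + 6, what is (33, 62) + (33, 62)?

tangent at (33, 62): λ = (3·33² + 12)/(2·62) ≡ 63/57. 57⁻¹ ≡ 20 (mod 67) since 57·20 = 1140 ≡ 1, so λ ≡ 63·20 ≡ 54.
  x = λ² - 33 - 33 = 2916 - 66 ≡ 36; y = λ·(33 - 36) - 62 ≡ 44. → (36, 44)

(36, 44)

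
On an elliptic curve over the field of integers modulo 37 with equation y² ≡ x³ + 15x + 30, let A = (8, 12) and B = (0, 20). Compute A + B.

(30, 10)

(8, 12) + (0, 20). λ = (20 - 12)/(0 - 8) ≡ 8/29 mod 37. 29⁻¹ ≡ 23 (mod 37), so λ ≡ 36.
  x = λ² - 8 - 0 = 1296 - 8 ≡ 30; y = λ·(8 - 30) - 12 ≡ 10. → (30, 10)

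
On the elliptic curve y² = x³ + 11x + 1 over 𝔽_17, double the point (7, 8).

tangent at (7, 8): λ = (3·7² + 11)/(2·8) ≡ 5/16. 16⁻¹ ≡ 16 (mod 17), so λ ≡ 5·16 ≡ 12.
  x = λ² - 7 - 7 = 144 - 14 ≡ 11; y = λ·(7 - 11) - 8 ≡ 12. → (11, 12)

(11, 12)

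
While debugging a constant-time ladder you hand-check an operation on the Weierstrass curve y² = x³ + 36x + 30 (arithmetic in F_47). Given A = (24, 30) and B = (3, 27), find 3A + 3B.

First 3A:
Repeated addition: build up to 3A.
2A: tangent at (24, 30): λ = (3·24² + 36)/(2·30) ≡ 25/13. 13⁻¹ ≡ 29 (mod 47), so λ ≡ 25·29 ≡ 20.
  x = λ² - 24 - 24 = 400 - 48 ≡ 23; y = λ·(24 - 23) - 30 ≡ 37. → (23, 37)
3A: (23, 37) + (24, 30). λ = (30 - 37)/(24 - 23) ≡ 40/1 mod 47. 1⁻¹ ≡ 1 (mod 47) since 1·1 = 1 ≡ 1, so λ ≡ 40.
  x = λ² - 23 - 24 = 1600 - 47 ≡ 2; y = λ·(23 - 2) - 37 ≡ 4. → (2, 4)
3A = (2, 4).
Next 3B:
Repeated addition: build up to 3B.
2B: tangent at (3, 27): λ = (3·3² + 36)/(2·27) ≡ 16/7. 7⁻¹ ≡ 27 (mod 47), so λ ≡ 16·27 ≡ 9.
  x = λ² - 3 - 3 = 81 - 6 ≡ 28; y = λ·(3 - 28) - 27 ≡ 30. → (28, 30)
3B: (28, 30) + (3, 27). λ = (27 - 30)/(3 - 28) ≡ 44/22 mod 47. 22⁻¹ ≡ 15 (mod 47), so λ ≡ 2.
  x = λ² - 28 - 3 = 4 - 31 ≡ 20; y = λ·(28 - 20) - 30 ≡ 33. → (20, 33)
3B = (20, 33).
Finally 3A + 3B:
(2, 4) + (20, 33). λ = (33 - 4)/(20 - 2) ≡ 29/18 mod 47. 18⁻¹ ≡ 34 (mod 47), so λ ≡ 46.
  x = λ² - 2 - 20 = 2116 - 22 ≡ 26; y = λ·(2 - 26) - 4 ≡ 20. → (26, 20)

(26, 20)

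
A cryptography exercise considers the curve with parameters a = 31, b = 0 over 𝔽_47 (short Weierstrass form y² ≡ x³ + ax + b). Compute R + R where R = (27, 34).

tangent at (27, 34): λ = (3·27² + 31)/(2·34) ≡ 9/21. 21⁻¹ ≡ 9 (mod 47) since 21·9 = 189 ≡ 1, so λ ≡ 9·9 ≡ 34.
  x = λ² - 27 - 27 = 1156 - 54 ≡ 21; y = λ·(27 - 21) - 34 ≡ 29. → (21, 29)

(21, 29)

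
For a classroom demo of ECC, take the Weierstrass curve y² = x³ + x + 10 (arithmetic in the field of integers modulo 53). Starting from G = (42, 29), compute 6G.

(51, 0)

Double-and-add on 6 = (110)₂. Start with G = (42, 29) for the leading 1-bit.
double: tangent at (42, 29): λ = (3·42² + 1)/(2·29) ≡ 46/5. 5⁻¹ ≡ 32 (mod 53) since 5·32 = 160 ≡ 1, so λ ≡ 46·32 ≡ 41.
  x = λ² - 42 - 42 = 1681 - 84 ≡ 7; y = λ·(42 - 7) - 29 ≡ 28. → (7, 28)
add G: (7, 28) + (42, 29). λ = (29 - 28)/(42 - 7) ≡ 1/35 mod 53. 35⁻¹ ≡ 50 (mod 53) since 35·50 = 1750 ≡ 1, so λ ≡ 50.
  x = λ² - 7 - 42 = 2500 - 49 ≡ 13; y = λ·(7 - 13) - 28 ≡ 43. → (13, 43)
double: tangent at (13, 43): λ = (3·13² + 1)/(2·43) ≡ 31/33. 33⁻¹ ≡ 45 (mod 53), so λ ≡ 31·45 ≡ 17.
  x = λ² - 13 - 13 = 289 - 26 ≡ 51; y = λ·(13 - 51) - 43 ≡ 0. → (51, 0)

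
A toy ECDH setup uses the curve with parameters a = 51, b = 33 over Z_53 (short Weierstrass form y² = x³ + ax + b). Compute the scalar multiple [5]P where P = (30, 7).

(17, 47)

Repeated addition: build up to 5P.
2P: tangent at (30, 7): λ = (3·30² + 51)/(2·7) ≡ 48/14. 14⁻¹ ≡ 19 (mod 53), so λ ≡ 48·19 ≡ 11.
  x = λ² - 30 - 30 = 121 - 60 ≡ 8; y = λ·(30 - 8) - 7 ≡ 23. → (8, 23)
3P: (8, 23) + (30, 7). λ = (7 - 23)/(30 - 8) ≡ 37/22 mod 53. 22⁻¹ ≡ 41 (mod 53) since 22·41 = 902 ≡ 1, so λ ≡ 33.
  x = λ² - 8 - 30 = 1089 - 38 ≡ 44; y = λ·(8 - 44) - 23 ≡ 8. → (44, 8)
4P: (44, 8) + (30, 7). λ = (7 - 8)/(30 - 44) ≡ 52/39 mod 53. 39⁻¹ ≡ 34 (mod 53) since 39·34 = 1326 ≡ 1, so λ ≡ 19.
  x = λ² - 44 - 30 = 361 - 74 ≡ 22; y = λ·(44 - 22) - 8 ≡ 39. → (22, 39)
5P: (22, 39) + (30, 7). λ = (7 - 39)/(30 - 22) ≡ 21/8 mod 53. 8⁻¹ ≡ 20 (mod 53) since 8·20 = 160 ≡ 1, so λ ≡ 49.
  x = λ² - 22 - 30 = 2401 - 52 ≡ 17; y = λ·(22 - 17) - 39 ≡ 47. → (17, 47)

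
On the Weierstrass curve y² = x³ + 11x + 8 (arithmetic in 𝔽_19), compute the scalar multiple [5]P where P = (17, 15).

(17, 15)

Repeated addition: build up to 5P.
2P: tangent at (17, 15): λ = (3·17² + 11)/(2·15) ≡ 4/11. 11⁻¹ ≡ 7 (mod 19), so λ ≡ 4·7 ≡ 9.
  x = λ² - 17 - 17 = 81 - 34 ≡ 9; y = λ·(17 - 9) - 15 ≡ 0. → (9, 0)
3P: (9, 0) + (17, 15). λ = (15 - 0)/(17 - 9) ≡ 15/8 mod 19. 8⁻¹ ≡ 12 (mod 19) since 8·12 = 96 ≡ 1, so λ ≡ 9.
  x = λ² - 9 - 17 = 81 - 26 ≡ 17; y = λ·(9 - 17) - 0 ≡ 4. → (17, 4)
4P: (17, 4) + (17, 15): same x and y₁ ≡ -y₂, so the sum is ∞.
5P: ∞ + (17, 15) = (17, 15) (identity).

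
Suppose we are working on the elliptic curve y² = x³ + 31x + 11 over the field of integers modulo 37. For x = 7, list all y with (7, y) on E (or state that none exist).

4, 33

x³ + 31x + 11 = 571 ≡ 16 (mod 37).
Square roots of 16 mod 37: 4 and 33 (since 4² = 16 ≡ 16).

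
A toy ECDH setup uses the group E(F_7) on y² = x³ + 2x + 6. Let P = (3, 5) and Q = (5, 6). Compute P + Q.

(1, 3)

(3, 5) + (5, 6). λ = (6 - 5)/(5 - 3) ≡ 1/2 mod 7. 2⁻¹ ≡ 4 (mod 7), so λ ≡ 4.
  x = λ² - 3 - 5 = 16 - 8 ≡ 1; y = λ·(3 - 1) - 5 ≡ 3. → (1, 3)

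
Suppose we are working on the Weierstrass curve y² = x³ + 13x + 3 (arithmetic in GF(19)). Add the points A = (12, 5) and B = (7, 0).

(12, 5) + (7, 0). λ = (0 - 5)/(7 - 12) ≡ 14/14 mod 19. 14⁻¹ ≡ 15 (mod 19), so λ ≡ 1.
  x = λ² - 12 - 7 = 1 - 19 ≡ 1; y = λ·(12 - 1) - 5 ≡ 6. → (1, 6)

(1, 6)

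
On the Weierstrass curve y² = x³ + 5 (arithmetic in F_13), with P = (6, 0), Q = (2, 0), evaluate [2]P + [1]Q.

(2, 0)

First 2P:
Repeated addition: build up to 2P.
2P: (6, 0) + (6, 0): same x and y₁ ≡ -y₂, so the sum is O.
2P = O.
Finally 2P + Q:
O + (2, 0) = (2, 0) (identity).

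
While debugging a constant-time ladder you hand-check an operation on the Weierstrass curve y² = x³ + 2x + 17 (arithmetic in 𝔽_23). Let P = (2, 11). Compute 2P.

(8, 4)

tangent at (2, 11): λ = (3·2² + 2)/(2·11) ≡ 14/22. 22⁻¹ ≡ 22 (mod 23), so λ ≡ 14·22 ≡ 9.
  x = λ² - 2 - 2 = 81 - 4 ≡ 8; y = λ·(2 - 8) - 11 ≡ 4. → (8, 4)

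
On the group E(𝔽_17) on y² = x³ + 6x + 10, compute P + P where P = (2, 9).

(14, 13)

tangent at (2, 9): λ = (3·2² + 6)/(2·9) ≡ 1/1. 1⁻¹ ≡ 1 (mod 17) since 1·1 = 1 ≡ 1, so λ ≡ 1·1 ≡ 1.
  x = λ² - 2 - 2 = 1 - 4 ≡ 14; y = λ·(2 - 14) - 9 ≡ 13. → (14, 13)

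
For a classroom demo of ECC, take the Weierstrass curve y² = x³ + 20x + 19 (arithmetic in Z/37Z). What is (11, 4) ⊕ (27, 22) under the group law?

(11, 4) + (27, 22). λ = (22 - 4)/(27 - 11) ≡ 18/16 mod 37. 16⁻¹ ≡ 7 (mod 37) since 16·7 = 112 ≡ 1, so λ ≡ 15.
  x = λ² - 11 - 27 = 225 - 38 ≡ 2; y = λ·(11 - 2) - 4 ≡ 20. → (2, 20)

(2, 20)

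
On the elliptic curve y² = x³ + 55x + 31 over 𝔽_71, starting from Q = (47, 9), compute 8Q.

(49, 39)

Repeated addition: build up to 8Q.
2Q: tangent at (47, 9): λ = (3·47² + 55)/(2·9) ≡ 8/18. 18⁻¹ ≡ 4 (mod 71) since 18·4 = 72 ≡ 1, so λ ≡ 8·4 ≡ 32.
  x = λ² - 47 - 47 = 1024 - 94 ≡ 7; y = λ·(47 - 7) - 9 ≡ 64. → (7, 64)
3Q: (7, 64) + (47, 9). λ = (9 - 64)/(47 - 7) ≡ 16/40 mod 71. 40⁻¹ ≡ 16 (mod 71), so λ ≡ 43.
  x = λ² - 7 - 47 = 1849 - 54 ≡ 20; y = λ·(7 - 20) - 64 ≡ 16. → (20, 16)
4Q: (20, 16) + (47, 9). λ = (9 - 16)/(47 - 20) ≡ 64/27 mod 71. 27⁻¹ ≡ 50 (mod 71), so λ ≡ 5.
  x = λ² - 20 - 47 = 25 - 67 ≡ 29; y = λ·(20 - 29) - 16 ≡ 10. → (29, 10)
5Q: (29, 10) + (47, 9). λ = (9 - 10)/(47 - 29) ≡ 70/18 mod 71. 18⁻¹ ≡ 4 (mod 71), so λ ≡ 67.
  x = λ² - 29 - 47 = 4489 - 76 ≡ 11; y = λ·(29 - 11) - 10 ≡ 60. → (11, 60)
6Q: (11, 60) + (47, 9). λ = (9 - 60)/(47 - 11) ≡ 20/36 mod 71. 36⁻¹ ≡ 2 (mod 71), so λ ≡ 40.
  x = λ² - 11 - 47 = 1600 - 58 ≡ 51; y = λ·(11 - 51) - 60 ≡ 44. → (51, 44)
7Q: (51, 44) + (47, 9). λ = (9 - 44)/(47 - 51) ≡ 36/67 mod 71. 67⁻¹ ≡ 53 (mod 71) since 67·53 = 3551 ≡ 1, so λ ≡ 62.
  x = λ² - 51 - 47 = 3844 - 98 ≡ 54; y = λ·(51 - 54) - 44 ≡ 54. → (54, 54)
8Q: (54, 54) + (47, 9). λ = (9 - 54)/(47 - 54) ≡ 26/64 mod 71. 64⁻¹ ≡ 10 (mod 71), so λ ≡ 47.
  x = λ² - 54 - 47 = 2209 - 101 ≡ 49; y = λ·(54 - 49) - 54 ≡ 39. → (49, 39)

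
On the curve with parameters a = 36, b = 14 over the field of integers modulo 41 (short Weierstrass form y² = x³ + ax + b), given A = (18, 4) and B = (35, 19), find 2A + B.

(25, 37)

First 2A:
Repeated addition: build up to 2A.
2A: tangent at (18, 4): λ = (3·18² + 36)/(2·4) ≡ 24/8. 8⁻¹ ≡ 36 (mod 41), so λ ≡ 24·36 ≡ 3.
  x = λ² - 18 - 18 = 9 - 36 ≡ 14; y = λ·(18 - 14) - 4 ≡ 8. → (14, 8)
2A = (14, 8).
Finally 2A + B:
(14, 8) + (35, 19). λ = (19 - 8)/(35 - 14) ≡ 11/21 mod 41. 21⁻¹ ≡ 2 (mod 41) since 21·2 = 42 ≡ 1, so λ ≡ 22.
  x = λ² - 14 - 35 = 484 - 49 ≡ 25; y = λ·(14 - 25) - 8 ≡ 37. → (25, 37)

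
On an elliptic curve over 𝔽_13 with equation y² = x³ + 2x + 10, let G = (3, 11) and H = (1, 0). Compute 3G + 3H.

O

First 3G:
Repeated addition: build up to 3G.
2G: tangent at (3, 11): λ = (3·3² + 2)/(2·11) ≡ 3/9. 9⁻¹ ≡ 3 (mod 13) since 9·3 = 27 ≡ 1, so λ ≡ 3·3 ≡ 9.
  x = λ² - 3 - 3 = 81 - 6 ≡ 10; y = λ·(3 - 10) - 11 ≡ 4. → (10, 4)
3G: (10, 4) + (3, 11). λ = (11 - 4)/(3 - 10) ≡ 7/6 mod 13. 6⁻¹ ≡ 11 (mod 13) since 6·11 = 66 ≡ 1, so λ ≡ 12.
  x = λ² - 10 - 3 = 144 - 13 ≡ 1; y = λ·(10 - 1) - 4 ≡ 0. → (1, 0)
3G = (1, 0).
Next 3H:
Repeated addition: build up to 3H.
2H: (1, 0) + (1, 0): same x and y₁ ≡ -y₂, so the sum is O.
3H: O + (1, 0) = (1, 0) (identity).
3H = (1, 0).
Finally 3G + 3H:
(1, 0) + (1, 0): same x and y₁ ≡ -y₂, so the sum is O.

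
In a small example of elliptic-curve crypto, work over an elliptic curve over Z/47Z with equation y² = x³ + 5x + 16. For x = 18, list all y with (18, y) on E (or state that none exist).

x³ + 5x + 16 = 5938 ≡ 16 (mod 47).
Square roots of 16 mod 47: 4 and 43 (since 4² = 16 ≡ 16).

4, 43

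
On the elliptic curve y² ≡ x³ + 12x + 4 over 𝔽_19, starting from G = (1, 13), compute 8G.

Repeated addition: build up to 8G.
2G: tangent at (1, 13): λ = (3·1² + 12)/(2·13) ≡ 15/7. 7⁻¹ ≡ 11 (mod 19), so λ ≡ 15·11 ≡ 13.
  x = λ² - 1 - 1 = 169 - 2 ≡ 15; y = λ·(1 - 15) - 13 ≡ 14. → (15, 14)
3G: (15, 14) + (1, 13). λ = (13 - 14)/(1 - 15) ≡ 18/5 mod 19. 5⁻¹ ≡ 4 (mod 19), so λ ≡ 15.
  x = λ² - 15 - 1 = 225 - 16 ≡ 0; y = λ·(15 - 0) - 14 ≡ 2. → (0, 2)
4G: (0, 2) + (1, 13). λ = (13 - 2)/(1 - 0) ≡ 11/1 mod 19. 1⁻¹ ≡ 1 (mod 19), so λ ≡ 11.
  x = λ² - 0 - 1 = 121 - 1 ≡ 6; y = λ·(0 - 6) - 2 ≡ 8. → (6, 8)
5G: (6, 8) + (1, 13). λ = (13 - 8)/(1 - 6) ≡ 5/14 mod 19. 14⁻¹ ≡ 15 (mod 19), so λ ≡ 18.
  x = λ² - 6 - 1 = 324 - 7 ≡ 13; y = λ·(6 - 13) - 8 ≡ 18. → (13, 18)
6G: (13, 18) + (1, 13). λ = (13 - 18)/(1 - 13) ≡ 14/7 mod 19. 7⁻¹ ≡ 11 (mod 19), so λ ≡ 2.
  x = λ² - 13 - 1 = 4 - 14 ≡ 9; y = λ·(13 - 9) - 18 ≡ 9. → (9, 9)
7G: (9, 9) + (1, 13). λ = (13 - 9)/(1 - 9) ≡ 4/11 mod 19. 11⁻¹ ≡ 7 (mod 19), so λ ≡ 9.
  x = λ² - 9 - 1 = 81 - 10 ≡ 14; y = λ·(9 - 14) - 9 ≡ 3. → (14, 3)
8G: (14, 3) + (1, 13). λ = (13 - 3)/(1 - 14) ≡ 10/6 mod 19. 6⁻¹ ≡ 16 (mod 19), so λ ≡ 8.
  x = λ² - 14 - 1 = 64 - 15 ≡ 11; y = λ·(14 - 11) - 3 ≡ 2. → (11, 2)

(11, 2)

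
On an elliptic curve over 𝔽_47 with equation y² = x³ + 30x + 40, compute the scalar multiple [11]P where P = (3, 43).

Repeated addition: build up to 11P.
2P: tangent at (3, 43): λ = (3·3² + 30)/(2·43) ≡ 10/39. 39⁻¹ ≡ 41 (mod 47), so λ ≡ 10·41 ≡ 34.
  x = λ² - 3 - 3 = 1156 - 6 ≡ 22; y = λ·(3 - 22) - 43 ≡ 16. → (22, 16)
3P: (22, 16) + (3, 43). λ = (43 - 16)/(3 - 22) ≡ 27/28 mod 47. 28⁻¹ ≡ 42 (mod 47) since 28·42 = 1176 ≡ 1, so λ ≡ 6.
  x = λ² - 22 - 3 = 36 - 25 ≡ 11; y = λ·(22 - 11) - 16 ≡ 3. → (11, 3)
4P: (11, 3) + (3, 43). λ = (43 - 3)/(3 - 11) ≡ 40/39 mod 47. 39⁻¹ ≡ 41 (mod 47), so λ ≡ 42.
  x = λ² - 11 - 3 = 1764 - 14 ≡ 11; y = λ·(11 - 11) - 3 ≡ 44. → (11, 44)
5P: (11, 44) + (3, 43). λ = (43 - 44)/(3 - 11) ≡ 46/39 mod 47. 39⁻¹ ≡ 41 (mod 47) since 39·41 = 1599 ≡ 1, so λ ≡ 6.
  x = λ² - 11 - 3 = 36 - 14 ≡ 22; y = λ·(11 - 22) - 44 ≡ 31. → (22, 31)
6P: (22, 31) + (3, 43). λ = (43 - 31)/(3 - 22) ≡ 12/28 mod 47. 28⁻¹ ≡ 42 (mod 47) since 28·42 = 1176 ≡ 1, so λ ≡ 34.
  x = λ² - 22 - 3 = 1156 - 25 ≡ 3; y = λ·(22 - 3) - 31 ≡ 4. → (3, 4)
7P: (3, 4) + (3, 43): same x and y₁ ≡ -y₂, so the sum is O.
8P: O + (3, 43) = (3, 43) (identity).
9P: tangent at (3, 43): λ = (3·3² + 30)/(2·43) ≡ 10/39. 39⁻¹ ≡ 41 (mod 47) since 39·41 = 1599 ≡ 1, so λ ≡ 10·41 ≡ 34.
  x = λ² - 3 - 3 = 1156 - 6 ≡ 22; y = λ·(3 - 22) - 43 ≡ 16. → (22, 16)
10P: (22, 16) + (3, 43). λ = (43 - 16)/(3 - 22) ≡ 27/28 mod 47. 28⁻¹ ≡ 42 (mod 47), so λ ≡ 6.
  x = λ² - 22 - 3 = 36 - 25 ≡ 11; y = λ·(22 - 11) - 16 ≡ 3. → (11, 3)
11P: (11, 3) + (3, 43). λ = (43 - 3)/(3 - 11) ≡ 40/39 mod 47. 39⁻¹ ≡ 41 (mod 47), so λ ≡ 42.
  x = λ² - 11 - 3 = 1764 - 14 ≡ 11; y = λ·(11 - 11) - 3 ≡ 44. → (11, 44)

(11, 44)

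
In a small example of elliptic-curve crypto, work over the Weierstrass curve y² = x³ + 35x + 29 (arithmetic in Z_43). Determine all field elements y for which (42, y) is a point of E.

6, 37

x³ + 35x + 29 = 75587 ≡ 36 (mod 43).
Square roots of 36 mod 43: 6 and 37 (since 6² = 36 ≡ 36).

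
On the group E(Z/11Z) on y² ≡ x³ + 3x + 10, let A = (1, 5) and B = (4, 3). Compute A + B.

(4, 8)

(1, 5) + (4, 3). λ = (3 - 5)/(4 - 1) ≡ 9/3 mod 11. 3⁻¹ ≡ 4 (mod 11), so λ ≡ 3.
  x = λ² - 1 - 4 = 9 - 5 ≡ 4; y = λ·(1 - 4) - 5 ≡ 8. → (4, 8)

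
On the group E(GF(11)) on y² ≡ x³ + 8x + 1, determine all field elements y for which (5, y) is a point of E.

x³ + 8x + 1 = 166 ≡ 1 (mod 11).
Square roots of 1 mod 11: 1 and 10 (since 1² = 1 ≡ 1).

1, 10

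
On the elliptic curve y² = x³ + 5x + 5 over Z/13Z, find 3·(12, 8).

Write G = (12, 8).
Repeated addition: build up to 3G.
2G: tangent at (12, 8): λ = (3·12² + 5)/(2·8) ≡ 8/3. 3⁻¹ ≡ 9 (mod 13), so λ ≡ 8·9 ≡ 7.
  x = λ² - 12 - 12 = 49 - 24 ≡ 12; y = λ·(12 - 12) - 8 ≡ 5. → (12, 5)
3G: (12, 5) + (12, 8): same x and y₁ ≡ -y₂, so the sum is O.

O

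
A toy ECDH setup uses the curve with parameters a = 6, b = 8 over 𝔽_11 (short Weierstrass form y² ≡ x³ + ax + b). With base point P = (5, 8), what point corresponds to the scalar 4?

(3, 8)

Repeated addition: build up to 4P.
2P: tangent at (5, 8): λ = (3·5² + 6)/(2·8) ≡ 4/5. 5⁻¹ ≡ 9 (mod 11), so λ ≡ 4·9 ≡ 3.
  x = λ² - 5 - 5 = 9 - 10 ≡ 10; y = λ·(5 - 10) - 8 ≡ 10. → (10, 10)
3P: (10, 10) + (5, 8). λ = (8 - 10)/(5 - 10) ≡ 9/6 mod 11. 6⁻¹ ≡ 2 (mod 11) since 6·2 = 12 ≡ 1, so λ ≡ 7.
  x = λ² - 10 - 5 = 49 - 15 ≡ 1; y = λ·(10 - 1) - 10 ≡ 9. → (1, 9)
4P: (1, 9) + (5, 8). λ = (8 - 9)/(5 - 1) ≡ 10/4 mod 11. 4⁻¹ ≡ 3 (mod 11) since 4·3 = 12 ≡ 1, so λ ≡ 8.
  x = λ² - 1 - 5 = 64 - 6 ≡ 3; y = λ·(1 - 3) - 9 ≡ 8. → (3, 8)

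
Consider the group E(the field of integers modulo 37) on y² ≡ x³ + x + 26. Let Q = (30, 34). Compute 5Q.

(8, 18)

Double-and-add on 5 = (101)₂. Start with Q = (30, 34) for the leading 1-bit.
double: tangent at (30, 34): λ = (3·30² + 1)/(2·34) ≡ 0/31. 31⁻¹ ≡ 6 (mod 37), so λ ≡ 0·6 ≡ 0.
  x = λ² - 30 - 30 = 0 - 60 ≡ 14; y = λ·(30 - 14) - 34 ≡ 3. → (14, 3)
double: tangent at (14, 3): λ = (3·14² + 1)/(2·3) ≡ 34/6. 6⁻¹ ≡ 31 (mod 37), so λ ≡ 34·31 ≡ 18.
  x = λ² - 14 - 14 = 324 - 28 ≡ 0; y = λ·(14 - 0) - 3 ≡ 27. → (0, 27)
add Q: (0, 27) + (30, 34). λ = (34 - 27)/(30 - 0) ≡ 7/30 mod 37. 30⁻¹ ≡ 21 (mod 37) since 30·21 = 630 ≡ 1, so λ ≡ 36.
  x = λ² - 0 - 30 = 1296 - 30 ≡ 8; y = λ·(0 - 8) - 27 ≡ 18. → (8, 18)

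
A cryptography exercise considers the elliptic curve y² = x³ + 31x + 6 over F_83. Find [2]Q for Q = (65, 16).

(17, 36)

tangent at (65, 16): λ = (3·65² + 31)/(2·16) ≡ 7/32. 32⁻¹ ≡ 13 (mod 83) since 32·13 = 416 ≡ 1, so λ ≡ 7·13 ≡ 8.
  x = λ² - 65 - 65 = 64 - 130 ≡ 17; y = λ·(65 - 17) - 16 ≡ 36. → (17, 36)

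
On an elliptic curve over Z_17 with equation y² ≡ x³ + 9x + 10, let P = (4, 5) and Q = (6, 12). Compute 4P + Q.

First 4P:
Repeated addition: build up to 4P.
2P: tangent at (4, 5): λ = (3·4² + 9)/(2·5) ≡ 6/10. 10⁻¹ ≡ 12 (mod 17), so λ ≡ 6·12 ≡ 4.
  x = λ² - 4 - 4 = 16 - 8 ≡ 8; y = λ·(4 - 8) - 5 ≡ 13. → (8, 13)
3P: (8, 13) + (4, 5). λ = (5 - 13)/(4 - 8) ≡ 9/13 mod 17. 13⁻¹ ≡ 4 (mod 17), so λ ≡ 2.
  x = λ² - 8 - 4 = 4 - 12 ≡ 9; y = λ·(8 - 9) - 13 ≡ 2. → (9, 2)
4P: (9, 2) + (4, 5). λ = (5 - 2)/(4 - 9) ≡ 3/12 mod 17. 12⁻¹ ≡ 10 (mod 17), so λ ≡ 13.
  x = λ² - 9 - 4 = 169 - 13 ≡ 3; y = λ·(9 - 3) - 2 ≡ 8. → (3, 8)
4P = (3, 8).
Finally 4P + Q:
(3, 8) + (6, 12). λ = (12 - 8)/(6 - 3) ≡ 4/3 mod 17. 3⁻¹ ≡ 6 (mod 17) since 3·6 = 18 ≡ 1, so λ ≡ 7.
  x = λ² - 3 - 6 = 49 - 9 ≡ 6; y = λ·(3 - 6) - 8 ≡ 5. → (6, 5)

(6, 5)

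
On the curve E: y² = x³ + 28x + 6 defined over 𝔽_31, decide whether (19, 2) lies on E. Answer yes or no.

y² = 2² ≡ 4; x³ + 28x + 6 = 7397 ≡ 19 (mod 31). 4 ≠ 19.

no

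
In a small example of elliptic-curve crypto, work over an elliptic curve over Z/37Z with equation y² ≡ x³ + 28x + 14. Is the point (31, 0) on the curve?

y² = 0² ≡ 0; x³ + 28x + 14 = 30673 ≡ 0 (mod 37). 0 = 0.

yes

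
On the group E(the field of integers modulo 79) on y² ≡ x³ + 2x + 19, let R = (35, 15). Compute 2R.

(61, 32)

tangent at (35, 15): λ = (3·35² + 2)/(2·15) ≡ 43/30. 30⁻¹ ≡ 29 (mod 79) since 30·29 = 870 ≡ 1, so λ ≡ 43·29 ≡ 62.
  x = λ² - 35 - 35 = 3844 - 70 ≡ 61; y = λ·(35 - 61) - 15 ≡ 32. → (61, 32)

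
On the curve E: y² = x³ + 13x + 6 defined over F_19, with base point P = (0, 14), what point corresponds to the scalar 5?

Repeated addition: build up to 5P.
2P: tangent at (0, 14): λ = (3·0² + 13)/(2·14) ≡ 13/9. 9⁻¹ ≡ 17 (mod 19), so λ ≡ 13·17 ≡ 12.
  x = λ² - 0 - 0 = 144 - 0 ≡ 11; y = λ·(0 - 11) - 14 ≡ 6. → (11, 6)
3P: (11, 6) + (0, 14). λ = (14 - 6)/(0 - 11) ≡ 8/8 mod 19. 8⁻¹ ≡ 12 (mod 19), so λ ≡ 1.
  x = λ² - 11 - 0 = 1 - 11 ≡ 9; y = λ·(11 - 9) - 6 ≡ 15. → (9, 15)
4P: (9, 15) + (0, 14). λ = (14 - 15)/(0 - 9) ≡ 18/10 mod 19. 10⁻¹ ≡ 2 (mod 19) since 10·2 = 20 ≡ 1, so λ ≡ 17.
  x = λ² - 9 - 0 = 289 - 9 ≡ 14; y = λ·(9 - 14) - 15 ≡ 14. → (14, 14)
5P: (14, 14) + (0, 14). λ = (14 - 14)/(0 - 14) ≡ 0/5 mod 19. 5⁻¹ ≡ 4 (mod 19), so λ ≡ 0.
  x = λ² - 14 - 0 = 0 - 14 ≡ 5; y = λ·(14 - 5) - 14 ≡ 5. → (5, 5)

(5, 5)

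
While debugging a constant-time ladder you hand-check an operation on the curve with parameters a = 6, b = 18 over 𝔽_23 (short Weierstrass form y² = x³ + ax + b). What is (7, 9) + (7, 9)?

tangent at (7, 9): λ = (3·7² + 6)/(2·9) ≡ 15/18. 18⁻¹ ≡ 9 (mod 23), so λ ≡ 15·9 ≡ 20.
  x = λ² - 7 - 7 = 400 - 14 ≡ 18; y = λ·(7 - 18) - 9 ≡ 1. → (18, 1)

(18, 1)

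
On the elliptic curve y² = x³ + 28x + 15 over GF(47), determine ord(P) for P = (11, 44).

2P: tangent at (11, 44): λ = (3·11² + 28)/(2·44) ≡ 15/41. 41⁻¹ ≡ 39 (mod 47) since 41·39 = 1599 ≡ 1, so λ ≡ 15·39 ≡ 21.
  x = λ² - 11 - 11 = 441 - 22 ≡ 43; y = λ·(11 - 43) - 44 ≡ 36. → (43, 36)
3P: (43, 36) + (11, 44). λ = (44 - 36)/(11 - 43) ≡ 8/15 mod 47. 15⁻¹ ≡ 22 (mod 47) since 15·22 = 330 ≡ 1, so λ ≡ 35.
  x = λ² - 43 - 11 = 1225 - 54 ≡ 43; y = λ·(43 - 43) - 36 ≡ 11. → (43, 11)
4P: (43, 11) + (11, 44). λ = (44 - 11)/(11 - 43) ≡ 33/15 mod 47. 15⁻¹ ≡ 22 (mod 47), so λ ≡ 21.
  x = λ² - 43 - 11 = 441 - 54 ≡ 11; y = λ·(43 - 11) - 11 ≡ 3. → (11, 3)
5P: (11, 3) + (11, 44): same x and y₁ ≡ -y₂, so the sum is the point at infinity.
5P = the point at infinity, so the order is 5.

5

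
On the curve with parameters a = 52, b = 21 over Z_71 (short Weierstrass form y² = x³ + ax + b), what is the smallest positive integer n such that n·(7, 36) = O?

4

2P: tangent at (7, 36): λ = (3·7² + 52)/(2·36) ≡ 57/1. 1⁻¹ ≡ 1 (mod 71), so λ ≡ 57·1 ≡ 57.
  x = λ² - 7 - 7 = 3249 - 14 ≡ 40; y = λ·(7 - 40) - 36 ≡ 0. → (40, 0)
3P: (40, 0) + (7, 36). λ = (36 - 0)/(7 - 40) ≡ 36/38 mod 71. 38⁻¹ ≡ 43 (mod 71), so λ ≡ 57.
  x = λ² - 40 - 7 = 3249 - 47 ≡ 7; y = λ·(40 - 7) - 0 ≡ 35. → (7, 35)
4P: (7, 35) + (7, 36): same x and y₁ ≡ -y₂, so the sum is O.
4P = O, so the order is 4.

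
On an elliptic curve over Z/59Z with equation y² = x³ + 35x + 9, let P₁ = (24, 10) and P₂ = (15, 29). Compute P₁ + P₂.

(23, 1)

(24, 10) + (15, 29). λ = (29 - 10)/(15 - 24) ≡ 19/50 mod 59. 50⁻¹ ≡ 13 (mod 59), so λ ≡ 11.
  x = λ² - 24 - 15 = 121 - 39 ≡ 23; y = λ·(24 - 23) - 10 ≡ 1. → (23, 1)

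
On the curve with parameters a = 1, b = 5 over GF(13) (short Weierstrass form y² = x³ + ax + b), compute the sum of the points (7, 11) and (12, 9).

(7, 11) + (12, 9). λ = (9 - 11)/(12 - 7) ≡ 11/5 mod 13. 5⁻¹ ≡ 8 (mod 13), so λ ≡ 10.
  x = λ² - 7 - 12 = 100 - 19 ≡ 3; y = λ·(7 - 3) - 11 ≡ 3. → (3, 3)

(3, 3)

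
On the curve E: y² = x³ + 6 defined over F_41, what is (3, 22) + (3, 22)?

tangent at (3, 22): λ = (3·3² + 0)/(2·22) ≡ 27/3. 3⁻¹ ≡ 14 (mod 41) since 3·14 = 42 ≡ 1, so λ ≡ 27·14 ≡ 9.
  x = λ² - 3 - 3 = 81 - 6 ≡ 34; y = λ·(3 - 34) - 22 ≡ 27. → (34, 27)

(34, 27)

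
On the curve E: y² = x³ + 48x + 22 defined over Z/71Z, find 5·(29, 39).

Write G = (29, 39).
Repeated addition: build up to 5G.
2G: tangent at (29, 39): λ = (3·29² + 48)/(2·39) ≡ 15/7. 7⁻¹ ≡ 61 (mod 71) since 7·61 = 427 ≡ 1, so λ ≡ 15·61 ≡ 63.
  x = λ² - 29 - 29 = 3969 - 58 ≡ 6; y = λ·(29 - 6) - 39 ≡ 61. → (6, 61)
3G: (6, 61) + (29, 39). λ = (39 - 61)/(29 - 6) ≡ 49/23 mod 71. 23⁻¹ ≡ 34 (mod 71) since 23·34 = 782 ≡ 1, so λ ≡ 33.
  x = λ² - 6 - 29 = 1089 - 35 ≡ 60; y = λ·(6 - 60) - 61 ≡ 3. → (60, 3)
4G: (60, 3) + (29, 39). λ = (39 - 3)/(29 - 60) ≡ 36/40 mod 71. 40⁻¹ ≡ 16 (mod 71), so λ ≡ 8.
  x = λ² - 60 - 29 = 64 - 89 ≡ 46; y = λ·(60 - 46) - 3 ≡ 38. → (46, 38)
5G: (46, 38) + (29, 39). λ = (39 - 38)/(29 - 46) ≡ 1/54 mod 71. 54⁻¹ ≡ 25 (mod 71) since 54·25 = 1350 ≡ 1, so λ ≡ 25.
  x = λ² - 46 - 29 = 625 - 75 ≡ 53; y = λ·(46 - 53) - 38 ≡ 0. → (53, 0)

(53, 0)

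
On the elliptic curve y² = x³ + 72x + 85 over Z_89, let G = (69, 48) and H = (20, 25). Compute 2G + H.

(42, 37)

First 2G:
Repeated addition: build up to 2G.
2G: tangent at (69, 48): λ = (3·69² + 72)/(2·48) ≡ 26/7. 7⁻¹ ≡ 51 (mod 89), so λ ≡ 26·51 ≡ 80.
  x = λ² - 69 - 69 = 6400 - 138 ≡ 32; y = λ·(69 - 32) - 48 ≡ 64. → (32, 64)
2G = (32, 64).
Finally 2G + H:
(32, 64) + (20, 25). λ = (25 - 64)/(20 - 32) ≡ 50/77 mod 89. 77⁻¹ ≡ 37 (mod 89) since 77·37 = 2849 ≡ 1, so λ ≡ 70.
  x = λ² - 32 - 20 = 4900 - 52 ≡ 42; y = λ·(32 - 42) - 64 ≡ 37. → (42, 37)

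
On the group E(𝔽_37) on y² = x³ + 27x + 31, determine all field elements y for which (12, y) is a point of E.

x³ + 27x + 31 = 2083 ≡ 11 (mod 37).
Square roots of 11 mod 37: 14 and 23 (since 14² = 196 ≡ 11).

14, 23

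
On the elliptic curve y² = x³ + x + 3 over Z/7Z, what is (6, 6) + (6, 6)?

(6, 1)

tangent at (6, 6): λ = (3·6² + 1)/(2·6) ≡ 4/5. 5⁻¹ ≡ 3 (mod 7) since 5·3 = 15 ≡ 1, so λ ≡ 4·3 ≡ 5.
  x = λ² - 6 - 6 = 25 - 12 ≡ 6; y = λ·(6 - 6) - 6 ≡ 1. → (6, 1)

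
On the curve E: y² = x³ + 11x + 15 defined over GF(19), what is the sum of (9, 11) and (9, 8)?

The two points share x = 9 and their y-coordinates satisfy 11 + 8 ≡ 0 (mod 19), so they are inverses. Their sum is O.

O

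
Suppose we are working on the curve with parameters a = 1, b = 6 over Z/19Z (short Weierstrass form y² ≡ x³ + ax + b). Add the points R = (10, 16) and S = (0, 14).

(10, 16) + (0, 14). λ = (14 - 16)/(0 - 10) ≡ 17/9 mod 19. 9⁻¹ ≡ 17 (mod 19) since 9·17 = 153 ≡ 1, so λ ≡ 4.
  x = λ² - 10 - 0 = 16 - 10 ≡ 6; y = λ·(10 - 6) - 16 ≡ 0. → (6, 0)

(6, 0)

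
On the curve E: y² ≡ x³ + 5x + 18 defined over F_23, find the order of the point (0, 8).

5

2P: tangent at (0, 8): λ = (3·0² + 5)/(2·8) ≡ 5/16. 16⁻¹ ≡ 13 (mod 23) since 16·13 = 208 ≡ 1, so λ ≡ 5·13 ≡ 19.
  x = λ² - 0 - 0 = 361 - 0 ≡ 16; y = λ·(0 - 16) - 8 ≡ 10. → (16, 10)
3P: (16, 10) + (0, 8). λ = (8 - 10)/(0 - 16) ≡ 21/7 mod 23. 7⁻¹ ≡ 10 (mod 23), so λ ≡ 3.
  x = λ² - 16 - 0 = 9 - 16 ≡ 16; y = λ·(16 - 16) - 10 ≡ 13. → (16, 13)
4P: (16, 13) + (0, 8). λ = (8 - 13)/(0 - 16) ≡ 18/7 mod 23. 7⁻¹ ≡ 10 (mod 23), so λ ≡ 19.
  x = λ² - 16 - 0 = 361 - 16 ≡ 0; y = λ·(16 - 0) - 13 ≡ 15. → (0, 15)
5P: (0, 15) + (0, 8): same x and y₁ ≡ -y₂, so the sum is 𝒪.
5P = 𝒪, so the order is 5.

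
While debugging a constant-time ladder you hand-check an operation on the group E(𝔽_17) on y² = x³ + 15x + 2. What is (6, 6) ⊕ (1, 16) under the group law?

(14, 10)

(6, 6) + (1, 16). λ = (16 - 6)/(1 - 6) ≡ 10/12 mod 17. 12⁻¹ ≡ 10 (mod 17), so λ ≡ 15.
  x = λ² - 6 - 1 = 225 - 7 ≡ 14; y = λ·(6 - 14) - 6 ≡ 10. → (14, 10)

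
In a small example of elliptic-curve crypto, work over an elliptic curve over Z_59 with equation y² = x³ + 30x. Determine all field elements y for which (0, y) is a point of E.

0

x³ + 30x + 0 = 0 ≡ 0 (mod 59).
Only y = 0 satisfies y² ≡ 0.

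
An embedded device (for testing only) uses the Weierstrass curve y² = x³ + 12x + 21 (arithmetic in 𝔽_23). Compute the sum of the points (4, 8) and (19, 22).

(4, 8) + (19, 22). λ = (22 - 8)/(19 - 4) ≡ 14/15 mod 23. 15⁻¹ ≡ 20 (mod 23), so λ ≡ 4.
  x = λ² - 4 - 19 = 16 - 23 ≡ 16; y = λ·(4 - 16) - 8 ≡ 13. → (16, 13)

(16, 13)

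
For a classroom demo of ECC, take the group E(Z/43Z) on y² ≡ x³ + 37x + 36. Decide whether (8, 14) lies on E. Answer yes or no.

y² = 14² ≡ 24; x³ + 37x + 36 = 844 ≡ 27 (mod 43). 24 ≠ 27.

no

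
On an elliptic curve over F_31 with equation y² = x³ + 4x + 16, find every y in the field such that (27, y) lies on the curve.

none

x³ + 4x + 16 = 19807 ≡ 29 (mod 31).
29 is a non-residue mod 31; no y exists.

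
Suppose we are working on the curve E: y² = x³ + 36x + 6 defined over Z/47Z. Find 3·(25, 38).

Write Q = (25, 38).
Repeated addition: build up to 3Q.
2Q: tangent at (25, 38): λ = (3·25² + 36)/(2·38) ≡ 31/29. 29⁻¹ ≡ 13 (mod 47), so λ ≡ 31·13 ≡ 27.
  x = λ² - 25 - 25 = 729 - 50 ≡ 21; y = λ·(25 - 21) - 38 ≡ 23. → (21, 23)
3Q: (21, 23) + (25, 38). λ = (38 - 23)/(25 - 21) ≡ 15/4 mod 47. 4⁻¹ ≡ 12 (mod 47), so λ ≡ 39.
  x = λ² - 21 - 25 = 1521 - 46 ≡ 18; y = λ·(21 - 18) - 23 ≡ 0. → (18, 0)

(18, 0)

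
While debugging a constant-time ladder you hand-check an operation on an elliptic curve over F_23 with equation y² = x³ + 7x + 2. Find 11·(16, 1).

Write G = (16, 1).
Repeated addition: build up to 11G.
2G: tangent at (16, 1): λ = (3·16² + 7)/(2·1) ≡ 16/2. 2⁻¹ ≡ 12 (mod 23), so λ ≡ 16·12 ≡ 8.
  x = λ² - 16 - 16 = 64 - 32 ≡ 9; y = λ·(16 - 9) - 1 ≡ 9. → (9, 9)
3G: (9, 9) + (16, 1). λ = (1 - 9)/(16 - 9) ≡ 15/7 mod 23. 7⁻¹ ≡ 10 (mod 23) since 7·10 = 70 ≡ 1, so λ ≡ 12.
  x = λ² - 9 - 16 = 144 - 25 ≡ 4; y = λ·(9 - 4) - 9 ≡ 5. → (4, 5)
4G: (4, 5) + (16, 1). λ = (1 - 5)/(16 - 4) ≡ 19/12 mod 23. 12⁻¹ ≡ 2 (mod 23) since 12·2 = 24 ≡ 1, so λ ≡ 15.
  x = λ² - 4 - 16 = 225 - 20 ≡ 21; y = λ·(4 - 21) - 5 ≡ 16. → (21, 16)
5G: (21, 16) + (16, 1). λ = (1 - 16)/(16 - 21) ≡ 8/18 mod 23. 18⁻¹ ≡ 9 (mod 23) since 18·9 = 162 ≡ 1, so λ ≡ 3.
  x = λ² - 21 - 16 = 9 - 37 ≡ 18; y = λ·(21 - 18) - 16 ≡ 16. → (18, 16)
6G: (18, 16) + (16, 1). λ = (1 - 16)/(16 - 18) ≡ 8/21 mod 23. 21⁻¹ ≡ 11 (mod 23) since 21·11 = 231 ≡ 1, so λ ≡ 19.
  x = λ² - 18 - 16 = 361 - 34 ≡ 5; y = λ·(18 - 5) - 16 ≡ 1. → (5, 1)
7G: (5, 1) + (16, 1). λ = (1 - 1)/(16 - 5) ≡ 0/11 mod 23. 11⁻¹ ≡ 21 (mod 23), so λ ≡ 0.
  x = λ² - 5 - 16 = 0 - 21 ≡ 2; y = λ·(5 - 2) - 1 ≡ 22. → (2, 22)
8G: (2, 22) + (16, 1). λ = (1 - 22)/(16 - 2) ≡ 2/14 mod 23. 14⁻¹ ≡ 5 (mod 23), so λ ≡ 10.
  x = λ² - 2 - 16 = 100 - 18 ≡ 13; y = λ·(2 - 13) - 22 ≡ 6. → (13, 6)
9G: (13, 6) + (16, 1). λ = (1 - 6)/(16 - 13) ≡ 18/3 mod 23. 3⁻¹ ≡ 8 (mod 23), so λ ≡ 6.
  x = λ² - 13 - 16 = 36 - 29 ≡ 7; y = λ·(13 - 7) - 6 ≡ 7. → (7, 7)
10G: (7, 7) + (16, 1). λ = (1 - 7)/(16 - 7) ≡ 17/9 mod 23. 9⁻¹ ≡ 18 (mod 23), so λ ≡ 7.
  x = λ² - 7 - 16 = 49 - 23 ≡ 3; y = λ·(7 - 3) - 7 ≡ 21. → (3, 21)
11G: (3, 21) + (16, 1). λ = (1 - 21)/(16 - 3) ≡ 3/13 mod 23. 13⁻¹ ≡ 16 (mod 23) since 13·16 = 208 ≡ 1, so λ ≡ 2.
  x = λ² - 3 - 16 = 4 - 19 ≡ 8; y = λ·(3 - 8) - 21 ≡ 15. → (8, 15)

(8, 15)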